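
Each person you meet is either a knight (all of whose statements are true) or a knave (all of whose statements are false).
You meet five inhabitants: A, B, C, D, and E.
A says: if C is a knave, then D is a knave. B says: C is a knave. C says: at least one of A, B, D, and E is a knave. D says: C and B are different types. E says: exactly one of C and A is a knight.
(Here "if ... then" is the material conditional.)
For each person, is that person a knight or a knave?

A is a knight, B is a knave, C is a knight, D is a knight, and E is a knave.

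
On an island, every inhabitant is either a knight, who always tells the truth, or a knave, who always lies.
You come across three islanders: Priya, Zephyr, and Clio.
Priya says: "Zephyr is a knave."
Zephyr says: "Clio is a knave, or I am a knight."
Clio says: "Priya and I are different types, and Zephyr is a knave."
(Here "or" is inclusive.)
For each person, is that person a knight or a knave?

Since Priya is a knave, "Zephyr is a knave" needs to be false, which holds.
Zephyr is a knight, and the claim "Clio is a knave, or I am a knight" is indeed true.
Clio is a knave; "Priya and I are different types, and Zephyr is a knave" is false, as required.

Priya is a knave, Zephyr is a knight, and Clio is a knave.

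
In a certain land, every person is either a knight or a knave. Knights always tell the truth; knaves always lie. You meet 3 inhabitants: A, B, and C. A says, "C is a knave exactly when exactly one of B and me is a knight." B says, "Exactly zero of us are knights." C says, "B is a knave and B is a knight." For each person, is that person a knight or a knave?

A is a knight, B is a knave, and C is a knave.

A is a knight; "C is a knave exactly when exactly one of B and me is a knight" is True, as required.
B (knave): "exactly zero of us are knights" — False. ✓
As a knave, C's statement "B is a knave and B is a knight" should be False; it is.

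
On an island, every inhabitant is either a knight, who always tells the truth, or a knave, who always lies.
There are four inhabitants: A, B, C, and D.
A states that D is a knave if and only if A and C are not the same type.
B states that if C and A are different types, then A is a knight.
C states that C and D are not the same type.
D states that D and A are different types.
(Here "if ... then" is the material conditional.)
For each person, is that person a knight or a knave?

A is a knave, B is a knight, C is a knave, and D is a knave.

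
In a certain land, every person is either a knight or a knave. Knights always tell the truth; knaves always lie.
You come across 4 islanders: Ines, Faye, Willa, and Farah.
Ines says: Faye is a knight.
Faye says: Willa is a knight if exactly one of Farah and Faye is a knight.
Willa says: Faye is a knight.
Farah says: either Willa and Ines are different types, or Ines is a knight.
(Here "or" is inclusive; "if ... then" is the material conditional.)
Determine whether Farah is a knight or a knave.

Farah is a knight.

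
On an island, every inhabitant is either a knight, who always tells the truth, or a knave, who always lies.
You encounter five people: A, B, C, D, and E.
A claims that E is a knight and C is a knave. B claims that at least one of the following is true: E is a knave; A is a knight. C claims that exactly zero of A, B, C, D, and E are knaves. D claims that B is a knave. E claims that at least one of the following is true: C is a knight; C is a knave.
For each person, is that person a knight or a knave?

Suppose A is a knave. Then A's statement "E is a knight and C is a knave" would have to be false. Checking the 16 ways to assign the others, none is consistent with every speaker.
(For instance, with B=knight, C=knave, D=knave, E=knight, A's claim "E is a knight and C is a knave" comes out true where it would need to be false.)
So A must be a knight, making "E is a knight and C is a knave" true. Taking A=knight, B=knight, C=knave, D=knave, E=knight, each remaining statement checks out:
  B (knight): "at least one of the following is true: E is a knave; A is a knight" — true. ✓
  C (knave): "exactly zero of A, B, C, D, and E are knaves" — false. ✓
  D (knave): "B is a knave" — false. ✓
  E (knight): "at least one of the following is true: C is a knight; C is a knave" — true. ✓
This is the unique consistent assignment.

A is a knight, B is a knight, C is a knave, D is a knave, and E is a knight.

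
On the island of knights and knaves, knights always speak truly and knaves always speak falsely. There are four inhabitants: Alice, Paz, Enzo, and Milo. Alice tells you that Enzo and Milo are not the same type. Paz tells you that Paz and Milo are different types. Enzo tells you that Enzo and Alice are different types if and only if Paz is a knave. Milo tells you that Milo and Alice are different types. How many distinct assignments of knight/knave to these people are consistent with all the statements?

1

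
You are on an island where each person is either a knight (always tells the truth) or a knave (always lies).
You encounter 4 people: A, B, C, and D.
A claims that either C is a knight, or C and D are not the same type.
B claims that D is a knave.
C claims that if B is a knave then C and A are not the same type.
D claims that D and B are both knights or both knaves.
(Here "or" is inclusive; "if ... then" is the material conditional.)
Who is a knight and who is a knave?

A (knight): "either C is a knight, or C and D are not the same type" — true. ✓
B is a knight; "D is a knave" is true, as required.
C is a knight; "if B is a knave then C and A are not the same type" is true, as required.
D (knave): "D and B are both knights or both knaves" — False. ✓

A is a knight, B is a knight, C is a knight, and D is a knave.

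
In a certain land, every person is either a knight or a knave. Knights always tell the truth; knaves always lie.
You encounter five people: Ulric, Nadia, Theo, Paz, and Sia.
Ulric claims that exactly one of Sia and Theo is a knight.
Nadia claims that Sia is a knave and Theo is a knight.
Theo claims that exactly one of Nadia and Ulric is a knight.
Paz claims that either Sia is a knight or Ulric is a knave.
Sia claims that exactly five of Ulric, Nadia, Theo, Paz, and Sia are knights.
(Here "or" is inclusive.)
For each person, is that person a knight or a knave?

Ulric is a knave, Nadia is a knave, Theo is a knave, Paz is a knight, and Sia is a knave.

Ulric is a knave, and the claim "exactly one of Sia and Theo is a knight" is indeed False.
Nadia (knave): "Sia is a knave and Theo is a knight" — False. ✓
Theo is a knave; "exactly one of Nadia and Ulric is a knight" is False, as required.
Paz (knight): "either Sia is a knight or Ulric is a knave" — true. ✓
Sia is a knave, and the claim "exactly five of Ulric, Nadia, Theo, Paz, and Sia are knights" is indeed False.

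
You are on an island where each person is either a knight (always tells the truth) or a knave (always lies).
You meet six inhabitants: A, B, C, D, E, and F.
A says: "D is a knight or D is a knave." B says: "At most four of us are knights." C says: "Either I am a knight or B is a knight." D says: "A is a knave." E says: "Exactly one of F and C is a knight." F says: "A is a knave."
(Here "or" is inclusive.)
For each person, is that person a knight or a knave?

A is a knight; "D is a knight or D is a knave" is True, as required.
As a knight, B's statement "at most four of us are knights" should be True; it is.
As a knight, C's statement "either I am a knight or B is a knight" should be True; it is.
D is a knave; "A is a knave" is false, as required.
As a knight, E's statement "exactly one of F and C is a knight" should be True; it is.
F is a knave, so "A is a knave" must be false — and it is.

A is a knight, B is a knight, C is a knight, D is a knave, E is a knight, and F is a knave.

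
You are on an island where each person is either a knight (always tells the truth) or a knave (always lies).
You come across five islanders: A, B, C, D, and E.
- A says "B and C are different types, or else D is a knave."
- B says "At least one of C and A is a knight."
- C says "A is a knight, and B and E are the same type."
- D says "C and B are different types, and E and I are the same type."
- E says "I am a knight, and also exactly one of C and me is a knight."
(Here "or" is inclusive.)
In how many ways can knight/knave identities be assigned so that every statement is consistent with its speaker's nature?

0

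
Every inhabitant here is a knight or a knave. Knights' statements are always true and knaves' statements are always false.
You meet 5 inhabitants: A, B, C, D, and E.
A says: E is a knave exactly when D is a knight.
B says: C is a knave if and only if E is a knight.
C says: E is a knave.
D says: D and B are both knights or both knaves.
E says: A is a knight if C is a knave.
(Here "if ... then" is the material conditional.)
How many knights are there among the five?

3

The unique consistent assignment is A=knight, B=knight, C=knave, D=knave, E=knight.
That has 3 knights.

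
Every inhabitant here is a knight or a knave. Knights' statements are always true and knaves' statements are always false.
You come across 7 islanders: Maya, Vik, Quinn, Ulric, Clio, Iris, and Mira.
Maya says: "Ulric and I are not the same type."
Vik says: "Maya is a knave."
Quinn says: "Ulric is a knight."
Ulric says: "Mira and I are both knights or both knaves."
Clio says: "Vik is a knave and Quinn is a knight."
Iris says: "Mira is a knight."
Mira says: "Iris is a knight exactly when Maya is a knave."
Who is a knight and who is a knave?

Maya (knave): "Ulric and I are not the same type" — False. ✓
Vik (knight): "Maya is a knave" — true. ✓
As a knave, Quinn's statement "Ulric is a knight" should be False; it is.
Ulric is a knave; "Mira and I are both knights or both knaves" is False, as required.
Clio is a knave; "Vik is a knave and Quinn is a knight" is False, as required.
As a knight, Iris's statement "Mira is a knight" should be true; it is.
Since Mira is a knight, "Iris is a knight exactly when Maya is a knave" needs to be true, which holds.

Maya is a knave, Vik is a knight, Quinn is a knave, Ulric is a knave, Clio is a knave, Iris is a knight, and Mira is a knight.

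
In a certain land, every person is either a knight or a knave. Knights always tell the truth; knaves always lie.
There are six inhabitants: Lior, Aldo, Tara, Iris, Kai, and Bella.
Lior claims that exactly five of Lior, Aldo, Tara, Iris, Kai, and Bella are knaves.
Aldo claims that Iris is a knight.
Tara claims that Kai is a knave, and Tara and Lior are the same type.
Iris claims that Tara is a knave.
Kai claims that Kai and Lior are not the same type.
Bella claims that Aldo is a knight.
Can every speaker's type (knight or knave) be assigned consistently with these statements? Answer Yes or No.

One consistent assignment: Lior=knave, Aldo=knight, Tara=knave, Iris=knight, Kai=knight, Bella=knight.

Yes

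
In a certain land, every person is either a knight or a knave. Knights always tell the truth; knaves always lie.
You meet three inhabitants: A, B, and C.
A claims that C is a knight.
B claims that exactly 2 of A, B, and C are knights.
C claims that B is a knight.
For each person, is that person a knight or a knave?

Knights: none. Knaves: A, B, and C.

Suppose A is a knight. Then A's statement "C is a knight" would have to be true. Checking the 4 ways to assign the others, none is consistent with every speaker.
(For instance, with B=knave, C=knave, A's claim "C is a knight" comes out false where it would need to be true.)
So A must be a knave, making "C is a knight" false. Taking A=knave, B=knave, C=knave, each remaining statement checks out:
  B (knave): "exactly 2 of A, B, and C are knights" — false. ✓
  C (knave): "B is a knight" — false. ✓
This is the unique consistent assignment.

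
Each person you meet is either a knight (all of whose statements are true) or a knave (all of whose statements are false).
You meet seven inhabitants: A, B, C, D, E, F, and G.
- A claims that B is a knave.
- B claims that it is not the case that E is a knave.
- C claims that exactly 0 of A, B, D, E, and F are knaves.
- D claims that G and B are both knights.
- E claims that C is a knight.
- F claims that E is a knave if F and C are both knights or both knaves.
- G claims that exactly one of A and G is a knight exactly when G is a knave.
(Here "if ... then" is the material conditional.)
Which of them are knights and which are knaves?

A is a knight, B is a knave, C is a knave, D is a knave, E is a knave, F is a knight, and G is a knight.

A is a knight; "B is a knave" is true, as required.
B is a knave; "it is not the case that E is a knave" is false, as required.
C is a knave; "exactly 0 of A, B, D, E, and F are knaves" is false, as required.
D is a knave; "G and B are both knights" is false, as required.
E is a knave, and the claim "C is a knight" is indeed false.
Since F is a knight, "E is a knave if F and C are both knights or both knaves" needs to be true, which holds.
As a knight, G's statement "exactly one of A and G is a knight exactly when G is a knave" should be true; it is.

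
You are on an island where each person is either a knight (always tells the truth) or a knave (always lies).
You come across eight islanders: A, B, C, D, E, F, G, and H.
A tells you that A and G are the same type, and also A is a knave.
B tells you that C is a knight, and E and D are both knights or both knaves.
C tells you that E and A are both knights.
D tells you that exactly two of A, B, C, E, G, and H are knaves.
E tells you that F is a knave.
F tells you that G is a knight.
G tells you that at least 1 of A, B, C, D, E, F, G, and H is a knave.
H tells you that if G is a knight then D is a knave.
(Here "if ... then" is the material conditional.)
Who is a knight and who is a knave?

A is a knave, B is a knave, C is a knave, D is a knave, E is a knave, F is a knight, G is a knight, and H is a knight.

A (knave): "A and G are the same type, and also A is a knave" — false. ✓
B is a knave; "C is a knight, and E and D are both knights or both knaves" is false, as required.
As a knave, C's statement "E and A are both knights" should be false; it is.
As a knave, D's statement "exactly two of A, B, C, E, G, and H are knaves" should be false; it is.
E is a knave, so "F is a knave" must be false — and it is.
F is a knight; "G is a knight" is true, as required.
G (knight): "at least 1 of A, B, C, D, E, F, G, and H is a knave" — true. ✓
H is a knight, so "if G is a knight then D is a knave" must be true — and it is.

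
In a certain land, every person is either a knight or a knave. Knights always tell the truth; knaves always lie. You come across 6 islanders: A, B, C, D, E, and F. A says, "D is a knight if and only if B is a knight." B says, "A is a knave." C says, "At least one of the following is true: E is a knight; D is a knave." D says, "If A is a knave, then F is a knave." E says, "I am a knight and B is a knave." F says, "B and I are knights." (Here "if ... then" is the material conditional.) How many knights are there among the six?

3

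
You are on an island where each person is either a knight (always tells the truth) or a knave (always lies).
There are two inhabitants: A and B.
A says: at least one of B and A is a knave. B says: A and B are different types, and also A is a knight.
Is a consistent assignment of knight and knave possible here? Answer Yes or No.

No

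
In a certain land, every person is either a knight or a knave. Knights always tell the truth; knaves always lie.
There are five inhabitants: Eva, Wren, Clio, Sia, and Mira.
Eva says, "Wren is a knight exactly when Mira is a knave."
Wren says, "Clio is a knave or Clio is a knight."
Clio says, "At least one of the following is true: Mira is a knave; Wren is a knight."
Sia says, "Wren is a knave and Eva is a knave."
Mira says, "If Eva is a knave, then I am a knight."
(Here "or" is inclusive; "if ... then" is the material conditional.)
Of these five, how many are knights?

3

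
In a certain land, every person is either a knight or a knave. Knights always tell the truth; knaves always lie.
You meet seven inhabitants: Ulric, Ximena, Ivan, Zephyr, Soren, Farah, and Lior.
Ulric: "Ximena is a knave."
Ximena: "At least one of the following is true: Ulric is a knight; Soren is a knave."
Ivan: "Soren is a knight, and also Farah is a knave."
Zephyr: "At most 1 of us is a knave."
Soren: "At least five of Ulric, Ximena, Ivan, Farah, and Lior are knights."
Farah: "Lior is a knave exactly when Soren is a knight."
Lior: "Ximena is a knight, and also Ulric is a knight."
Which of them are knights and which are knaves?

Ulric is a knave, Ximena is a knight, Ivan is a knave, Zephyr is a knave, Soren is a knave, Farah is a knave, and Lior is a knave.

Ulric is a knave, so "Ximena is a knave" must be False — and it is.
Ximena is a knight, so "at least one of the following is true: Ulric is a knight; Soren is a knave" must be True — and it is.
Since Ivan is a knave, "Soren is a knight, and also Farah is a knave" needs to be False, which holds.
Zephyr (knave): "at most 1 of us is a knave" — False. ✓
Soren is a knave; "at least five of Ulric, Ximena, Ivan, Farah, and Lior are knights" is False, as required.
Farah (knave): "Lior is a knave exactly when Soren is a knight" — False. ✓
Lior is a knave; "Ximena is a knight, and also Ulric is a knight" is False, as required.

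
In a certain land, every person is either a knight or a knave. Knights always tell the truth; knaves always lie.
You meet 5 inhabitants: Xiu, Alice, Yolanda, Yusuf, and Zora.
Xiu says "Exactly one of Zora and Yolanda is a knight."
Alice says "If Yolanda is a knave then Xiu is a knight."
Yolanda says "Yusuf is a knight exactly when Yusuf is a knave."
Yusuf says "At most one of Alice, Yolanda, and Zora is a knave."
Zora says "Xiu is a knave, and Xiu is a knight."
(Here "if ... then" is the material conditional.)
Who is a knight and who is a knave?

Xiu is a knave, Alice is a knave, Yolanda is a knave, Yusuf is a knave, and Zora is a knave.

Xiu is a knave; "exactly one of Zora and Yolanda is a knight" is False, as required.
Alice (knave): "if Yolanda is a knave then Xiu is a knight" — False. ✓
Yolanda is a knave, and the claim "Yusuf is a knight exactly when Yusuf is a knave" is indeed False.
Yusuf (knave): "at most one of Alice, Yolanda, and Zora is a knave" — False. ✓
Zora is a knave, so "Xiu is a knave, and Xiu is a knight" must be False — and it is.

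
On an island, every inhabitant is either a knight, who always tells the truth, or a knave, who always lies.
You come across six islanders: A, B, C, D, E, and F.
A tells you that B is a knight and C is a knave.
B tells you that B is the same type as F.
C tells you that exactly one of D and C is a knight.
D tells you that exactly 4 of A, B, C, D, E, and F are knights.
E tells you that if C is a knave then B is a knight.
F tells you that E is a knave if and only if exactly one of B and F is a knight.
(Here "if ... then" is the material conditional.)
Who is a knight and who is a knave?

A is a knave, B is a knave, C is a knave, D is a knave, E is a knave, and F is a knight.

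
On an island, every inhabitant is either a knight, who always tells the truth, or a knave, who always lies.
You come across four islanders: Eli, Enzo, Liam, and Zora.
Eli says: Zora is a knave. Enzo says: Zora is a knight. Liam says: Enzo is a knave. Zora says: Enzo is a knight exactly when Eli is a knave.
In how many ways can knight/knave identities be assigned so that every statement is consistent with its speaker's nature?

1

Consistent assignments:
  Eli=knave, Enzo=knight, Liam=knave, Zora=knight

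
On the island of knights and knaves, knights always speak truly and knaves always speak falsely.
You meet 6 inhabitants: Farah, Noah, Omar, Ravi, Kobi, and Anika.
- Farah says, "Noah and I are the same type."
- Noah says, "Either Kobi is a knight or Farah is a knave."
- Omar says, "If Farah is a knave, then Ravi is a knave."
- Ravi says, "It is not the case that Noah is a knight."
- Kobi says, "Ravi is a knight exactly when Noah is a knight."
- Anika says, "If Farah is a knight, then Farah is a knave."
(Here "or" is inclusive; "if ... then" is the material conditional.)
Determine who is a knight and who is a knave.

Farah is a knave, Noah is a knight, Omar is a knight, Ravi is a knave, Kobi is a knave, and Anika is a knight.

Since Farah is a knave, "Noah and I are the same type" needs to be false, which holds.
Noah is a knight; "either Kobi is a knight or Farah is a knave" is True, as required.
As a knight, Omar's statement "if Farah is a knave, then Ravi is a knave" should be True; it is.
As a knave, Ravi's statement "it is not the case that Noah is a knight" should be false; it is.
Kobi is a knave; "Ravi is a knight exactly when Noah is a knight" is false, as required.
Anika (knight): "if Farah is a knight, then Farah is a knave" — True. ✓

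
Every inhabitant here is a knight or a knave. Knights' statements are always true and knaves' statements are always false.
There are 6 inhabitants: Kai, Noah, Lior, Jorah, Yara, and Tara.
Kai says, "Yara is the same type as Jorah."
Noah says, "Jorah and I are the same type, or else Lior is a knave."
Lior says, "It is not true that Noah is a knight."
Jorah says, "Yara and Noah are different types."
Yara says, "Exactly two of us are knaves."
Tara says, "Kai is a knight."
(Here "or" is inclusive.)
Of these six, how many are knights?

The unique consistent assignment is Kai=knave, Noah=knight, Lior=knave, Jorah=knight, Yara=knave, Tara=knave.
That has 2 knights.

2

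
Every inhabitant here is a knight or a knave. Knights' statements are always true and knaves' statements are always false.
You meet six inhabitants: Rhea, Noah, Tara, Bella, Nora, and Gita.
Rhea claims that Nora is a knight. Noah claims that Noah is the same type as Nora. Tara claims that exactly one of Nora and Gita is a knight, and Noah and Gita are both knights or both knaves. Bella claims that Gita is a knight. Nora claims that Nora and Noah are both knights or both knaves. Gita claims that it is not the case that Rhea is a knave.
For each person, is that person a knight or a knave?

Rhea is a knight; "Nora is a knight" is true, as required.
Since Noah is a knight, "Noah is the same type as Nora" needs to be true, which holds.
As a knave, Tara's statement "exactly one of Nora and Gita is a knight, and Noah and Gita are both knights or both knaves" should be false; it is.
As a knight, Bella's statement "Gita is a knight" should be true; it is.
Nora is a knight, so "Nora and Noah are both knights or both knaves" must be true — and it is.
Gita is a knight; "it is not the case that Rhea is a knave" is true, as required.

Rhea is a knight, Noah is a knight, Tara is a knave, Bella is a knight, Nora is a knight, and Gita is a knight.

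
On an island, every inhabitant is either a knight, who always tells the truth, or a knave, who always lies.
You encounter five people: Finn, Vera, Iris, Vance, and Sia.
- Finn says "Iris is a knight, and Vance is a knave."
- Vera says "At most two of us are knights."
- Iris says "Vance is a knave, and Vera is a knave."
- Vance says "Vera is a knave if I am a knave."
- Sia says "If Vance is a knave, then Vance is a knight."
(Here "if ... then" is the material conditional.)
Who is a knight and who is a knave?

Since Finn is a knave, "Iris is a knight, and Vance is a knave" needs to be False, which holds.
Vera is a knight, and the claim "at most two of us are knights" is indeed True.
Iris is a knave, so "Vance is a knave, and Vera is a knave" must be False — and it is.
As a knave, Vance's statement "Vera is a knave if I am a knave" should be False; it is.
As a knave, Sia's statement "if Vance is a knave, then Vance is a knight" should be False; it is.

Knights: Vera. Knaves: Finn, Iris, Vance, and Sia.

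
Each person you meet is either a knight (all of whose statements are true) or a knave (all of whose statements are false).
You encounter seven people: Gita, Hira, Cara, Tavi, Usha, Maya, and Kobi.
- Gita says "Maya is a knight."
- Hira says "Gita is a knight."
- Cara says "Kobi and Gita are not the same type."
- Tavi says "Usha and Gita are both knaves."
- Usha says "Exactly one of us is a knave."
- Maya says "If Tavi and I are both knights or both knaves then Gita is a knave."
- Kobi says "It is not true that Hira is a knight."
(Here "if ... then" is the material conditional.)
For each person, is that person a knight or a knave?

Gita (knight): "Maya is a knight" — True. ✓
Hira is a knight, and the claim "Gita is a knight" is indeed True.
Cara (knight): "Kobi and Gita are not the same type" — True. ✓
As a knave, Tavi's statement "Usha and Gita are both knaves" should be false; it is.
Usha is a knave, so "exactly one of us is a knave" must be false — and it is.
Maya is a knight, so "if Tavi and I are both knights or both knaves then Gita is a knave" must be True — and it is.
As a knave, Kobi's statement "it is not true that Hira is a knight" should be false; it is.

Gita is a knight, Hira is a knight, Cara is a knight, Tavi is a knave, Usha is a knave, Maya is a knight, and Kobi is a knave.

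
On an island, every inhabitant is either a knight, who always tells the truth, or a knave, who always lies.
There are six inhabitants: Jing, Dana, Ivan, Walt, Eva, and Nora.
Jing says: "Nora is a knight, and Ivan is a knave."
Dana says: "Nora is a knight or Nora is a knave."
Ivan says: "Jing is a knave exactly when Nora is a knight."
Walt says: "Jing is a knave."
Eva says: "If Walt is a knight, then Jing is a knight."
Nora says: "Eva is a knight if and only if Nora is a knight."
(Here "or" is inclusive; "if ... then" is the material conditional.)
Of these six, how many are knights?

4

The unique consistent assignment is Jing=knight, Dana=knight, Ivan=knave, Walt=knave, Eva=knight, Nora=knight.
That has 4 knights.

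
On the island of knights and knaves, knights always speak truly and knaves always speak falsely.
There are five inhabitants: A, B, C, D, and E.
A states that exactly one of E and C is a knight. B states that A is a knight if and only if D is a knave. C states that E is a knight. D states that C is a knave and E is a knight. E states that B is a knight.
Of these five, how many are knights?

0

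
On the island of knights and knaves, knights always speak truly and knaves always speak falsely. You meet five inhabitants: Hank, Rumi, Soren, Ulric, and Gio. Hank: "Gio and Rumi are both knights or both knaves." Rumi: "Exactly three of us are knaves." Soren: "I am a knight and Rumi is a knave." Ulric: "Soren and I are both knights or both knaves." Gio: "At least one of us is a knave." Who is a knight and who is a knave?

Knights: Soren, Ulric, and Gio. Knaves: Hank and Rumi.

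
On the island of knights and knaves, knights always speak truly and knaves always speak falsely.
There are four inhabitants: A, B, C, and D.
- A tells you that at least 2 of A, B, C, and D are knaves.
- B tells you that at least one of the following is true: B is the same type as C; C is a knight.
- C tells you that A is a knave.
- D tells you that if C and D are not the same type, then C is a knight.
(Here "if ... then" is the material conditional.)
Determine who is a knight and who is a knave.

A is a knave, B is a knight, C is a knight, and D is a knight.

Since A is a knave, "at least 2 of A, B, C, and D are knaves" needs to be False, which holds.
B is a knight, so "at least one of the following is true: B is the same type as C; C is a knight" must be true — and it is.
C is a knight; "A is a knave" is true, as required.
Since D is a knight, "if C and D are not the same type, then C is a knight" needs to be true, which holds.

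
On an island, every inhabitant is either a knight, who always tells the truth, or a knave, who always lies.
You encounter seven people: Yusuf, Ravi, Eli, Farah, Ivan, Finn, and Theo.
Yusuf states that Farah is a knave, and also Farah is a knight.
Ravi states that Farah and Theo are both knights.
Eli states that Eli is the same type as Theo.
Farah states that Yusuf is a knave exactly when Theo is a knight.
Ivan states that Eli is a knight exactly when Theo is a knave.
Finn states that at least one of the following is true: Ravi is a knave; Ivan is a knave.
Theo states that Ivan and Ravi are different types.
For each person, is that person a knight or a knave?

Knights: Ravi, Eli, Farah, Finn, and Theo. Knaves: Yusuf and Ivan.

As a knave, Yusuf's statement "Farah is a knave, and also Farah is a knight" should be false; it is.
Ravi is a knight, so "Farah and Theo are both knights" must be true — and it is.
Since Eli is a knight, "Eli is the same type as Theo" needs to be true, which holds.
Farah is a knight; "Yusuf is a knave exactly when Theo is a knight" is true, as required.
Ivan is a knave, so "Eli is a knight exactly when Theo is a knave" must be false — and it is.
Finn is a knight; "at least one of the following is true: Ravi is a knave; Ivan is a knave" is true, as required.
Theo (knight): "Ivan and Ravi are different types" — true. ✓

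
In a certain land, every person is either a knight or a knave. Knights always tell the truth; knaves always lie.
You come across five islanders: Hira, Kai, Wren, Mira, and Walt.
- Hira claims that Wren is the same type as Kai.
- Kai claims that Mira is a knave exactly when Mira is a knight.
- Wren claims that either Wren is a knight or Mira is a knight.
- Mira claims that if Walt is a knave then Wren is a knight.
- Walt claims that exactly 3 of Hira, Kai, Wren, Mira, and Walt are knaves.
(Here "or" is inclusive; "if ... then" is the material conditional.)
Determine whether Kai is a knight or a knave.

Consistent assignments: {Hira=knight, Kai=knave, Wren=knave, Mira=knave, Walt=knave}
In every consistent assignment, Kai is a knave.

Kai is a knave.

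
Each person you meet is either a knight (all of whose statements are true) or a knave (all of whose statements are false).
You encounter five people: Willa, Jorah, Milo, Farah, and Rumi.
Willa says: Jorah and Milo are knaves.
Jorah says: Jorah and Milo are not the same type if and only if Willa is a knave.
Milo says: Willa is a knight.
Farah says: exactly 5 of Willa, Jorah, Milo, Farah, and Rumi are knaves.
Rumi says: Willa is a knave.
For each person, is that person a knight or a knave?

Knights: Jorah and Rumi. Knaves: Willa, Milo, and Farah.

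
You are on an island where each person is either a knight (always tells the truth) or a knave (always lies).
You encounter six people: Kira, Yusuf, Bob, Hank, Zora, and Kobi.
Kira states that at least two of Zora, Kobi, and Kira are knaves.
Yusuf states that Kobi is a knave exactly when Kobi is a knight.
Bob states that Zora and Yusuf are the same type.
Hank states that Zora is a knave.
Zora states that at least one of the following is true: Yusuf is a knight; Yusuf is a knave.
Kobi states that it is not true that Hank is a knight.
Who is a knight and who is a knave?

Kira is a knave, Yusuf is a knave, Bob is a knave, Hank is a knave, Zora is a knight, and Kobi is a knight.

Kira is a knave, so "at least two of Zora, Kobi, and Kira are knaves" must be false — and it is.
Yusuf is a knave, so "Kobi is a knave exactly when Kobi is a knight" must be false — and it is.
Bob is a knave, and the claim "Zora and Yusuf are the same type" is indeed false.
Hank is a knave, and the claim "Zora is a knave" is indeed false.
Zora is a knight; "at least one of the following is true: Yusuf is a knight; Yusuf is a knave" is true, as required.
Kobi is a knight, so "it is not true that Hank is a knight" must be true — and it is.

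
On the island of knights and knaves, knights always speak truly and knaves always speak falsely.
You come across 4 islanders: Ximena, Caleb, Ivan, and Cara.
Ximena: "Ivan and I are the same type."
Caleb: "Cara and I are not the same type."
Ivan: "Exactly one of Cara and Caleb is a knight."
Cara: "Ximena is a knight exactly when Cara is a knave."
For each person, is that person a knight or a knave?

Since Ximena is a knave, "Ivan and I are the same type" needs to be false, which holds.
Caleb is a knight, so "Cara and I are not the same type" must be True — and it is.
Ivan (knight): "exactly one of Cara and Caleb is a knight" — True. ✓
Cara (knave): "Ximena is a knight exactly when Cara is a knave" — false. ✓

Ximena is a knave, Caleb is a knight, Ivan is a knight, and Cara is a knave.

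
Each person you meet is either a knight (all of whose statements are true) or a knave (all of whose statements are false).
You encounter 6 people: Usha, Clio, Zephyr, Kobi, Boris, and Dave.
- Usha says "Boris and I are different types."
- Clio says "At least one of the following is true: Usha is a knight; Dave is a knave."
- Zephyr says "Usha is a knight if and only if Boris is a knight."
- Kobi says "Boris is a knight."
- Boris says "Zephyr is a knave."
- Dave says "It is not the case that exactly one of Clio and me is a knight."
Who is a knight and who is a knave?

Usha is a knave, Clio is a knight, Zephyr is a knight, Kobi is a knave, Boris is a knave, and Dave is a knave.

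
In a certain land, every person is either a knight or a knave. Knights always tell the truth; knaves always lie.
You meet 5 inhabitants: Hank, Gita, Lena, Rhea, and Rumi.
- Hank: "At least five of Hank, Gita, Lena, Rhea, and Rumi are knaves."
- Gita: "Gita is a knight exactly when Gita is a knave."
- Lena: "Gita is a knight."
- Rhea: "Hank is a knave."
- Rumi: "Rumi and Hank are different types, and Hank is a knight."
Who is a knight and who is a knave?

Hank is a knave, Gita is a knave, Lena is a knave, Rhea is a knight, and Rumi is a knave.

Suppose Hank is a knight. Then Hank's statement "at least five of Hank, Gita, Lena, Rhea, and Rumi are knaves" would have to be true. Checking the 16 ways to assign the others, none is consistent with every speaker.
(For instance, with Gita=knave, Lena=knave, Rhea=knight, Rumi=knave, Hank's claim "at least five of Hank, Gita, Lena, Rhea, and Rumi are knaves" comes out false where it would need to be true.)
So Hank must be a knave, making "at least five of Hank, Gita, Lena, Rhea, and Rumi are knaves" false. Taking Hank=knave, Gita=knave, Lena=knave, Rhea=knight, Rumi=knave, each remaining statement checks out:
  Gita (knave): "Gita is a knight exactly when Gita is a knave" — false. ✓
  Lena (knave): "Gita is a knight" — false. ✓
  Rhea (knight): "Hank is a knave" — true. ✓
  Rumi (knave): "Rumi and Hank are different types, and Hank is a knight" — false. ✓
This is the unique consistent assignment.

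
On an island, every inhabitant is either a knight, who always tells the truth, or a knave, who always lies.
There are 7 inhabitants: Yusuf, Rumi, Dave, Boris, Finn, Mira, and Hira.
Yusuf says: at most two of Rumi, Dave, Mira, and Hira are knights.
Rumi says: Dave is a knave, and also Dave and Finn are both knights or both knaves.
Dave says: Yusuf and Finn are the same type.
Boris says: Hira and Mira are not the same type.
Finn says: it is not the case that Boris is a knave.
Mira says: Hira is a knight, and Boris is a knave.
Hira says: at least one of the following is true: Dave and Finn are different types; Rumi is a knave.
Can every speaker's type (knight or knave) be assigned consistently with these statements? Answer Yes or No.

Yes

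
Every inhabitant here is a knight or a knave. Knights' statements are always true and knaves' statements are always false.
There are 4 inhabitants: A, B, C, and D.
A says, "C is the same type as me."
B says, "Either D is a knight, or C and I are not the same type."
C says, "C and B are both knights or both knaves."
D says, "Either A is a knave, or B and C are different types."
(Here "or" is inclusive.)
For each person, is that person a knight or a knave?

A is a knave, B is a knight, C is a knight, and D is a knight.

A is a knave; "C is the same type as me" is False, as required.
As a knight, B's statement "either D is a knight, or C and I are not the same type" should be true; it is.
C (knight): "C and B are both knights or both knaves" — true. ✓
As a knight, D's statement "either A is a knave, or B and C are different types" should be true; it is.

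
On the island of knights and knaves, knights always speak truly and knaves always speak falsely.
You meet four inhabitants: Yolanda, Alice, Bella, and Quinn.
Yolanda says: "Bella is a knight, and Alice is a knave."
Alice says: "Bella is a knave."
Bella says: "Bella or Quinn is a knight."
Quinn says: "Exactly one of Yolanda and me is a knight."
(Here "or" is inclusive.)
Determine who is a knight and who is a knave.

Yolanda is a knave, Alice is a knight, Bella is a knave, and Quinn is a knave.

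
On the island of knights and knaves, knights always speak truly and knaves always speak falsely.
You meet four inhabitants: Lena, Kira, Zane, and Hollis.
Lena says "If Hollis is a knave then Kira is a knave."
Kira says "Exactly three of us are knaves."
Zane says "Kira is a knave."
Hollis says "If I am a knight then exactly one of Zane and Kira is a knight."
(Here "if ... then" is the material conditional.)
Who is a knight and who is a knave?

Lena is a knight, Kira is a knave, Zane is a knight, and Hollis is a knight.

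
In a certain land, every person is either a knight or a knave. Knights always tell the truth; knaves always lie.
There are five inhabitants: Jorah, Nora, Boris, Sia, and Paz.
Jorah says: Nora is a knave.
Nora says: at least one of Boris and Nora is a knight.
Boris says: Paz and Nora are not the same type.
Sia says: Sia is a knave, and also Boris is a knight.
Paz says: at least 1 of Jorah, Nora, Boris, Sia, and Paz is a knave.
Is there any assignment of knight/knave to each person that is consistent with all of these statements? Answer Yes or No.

Yes

One consistent assignment: Jorah=knave, Nora=knight, Boris=knave, Sia=knave, Paz=knight.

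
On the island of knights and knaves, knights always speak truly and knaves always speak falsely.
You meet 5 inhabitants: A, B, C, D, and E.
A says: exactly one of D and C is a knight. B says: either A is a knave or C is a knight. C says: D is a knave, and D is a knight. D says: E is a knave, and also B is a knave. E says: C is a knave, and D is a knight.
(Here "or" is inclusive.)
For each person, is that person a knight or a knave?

A (knave): "exactly one of D and C is a knight" — False. ✓
B is a knight, and the claim "either A is a knave or C is a knight" is indeed True.
C is a knave, so "D is a knave, and D is a knight" must be False — and it is.
D is a knave; "E is a knave, and also B is a knave" is False, as required.
Since E is a knave, "C is a knave, and D is a knight" needs to be False, which holds.

A is a knave, B is a knight, C is a knave, D is a knave, and E is a knave.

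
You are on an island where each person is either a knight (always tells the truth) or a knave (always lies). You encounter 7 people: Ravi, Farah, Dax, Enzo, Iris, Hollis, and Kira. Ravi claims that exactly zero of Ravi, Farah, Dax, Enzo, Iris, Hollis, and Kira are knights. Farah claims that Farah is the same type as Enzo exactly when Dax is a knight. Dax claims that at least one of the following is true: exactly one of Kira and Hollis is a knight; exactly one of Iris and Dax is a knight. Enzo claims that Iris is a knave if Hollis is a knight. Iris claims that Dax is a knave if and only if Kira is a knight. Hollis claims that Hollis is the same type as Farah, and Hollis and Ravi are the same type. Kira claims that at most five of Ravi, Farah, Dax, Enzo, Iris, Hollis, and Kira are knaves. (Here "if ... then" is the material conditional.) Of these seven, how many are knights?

4

The unique consistent assignment is Ravi=knave, Farah=knight, Dax=knight, Enzo=knight, Iris=knave, Hollis=knave, Kira=knight.
That has 4 knights.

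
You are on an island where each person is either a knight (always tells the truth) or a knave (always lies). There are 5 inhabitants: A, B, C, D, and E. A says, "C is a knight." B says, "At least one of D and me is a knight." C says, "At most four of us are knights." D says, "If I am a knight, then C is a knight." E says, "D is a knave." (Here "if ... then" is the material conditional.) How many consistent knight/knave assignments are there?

1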